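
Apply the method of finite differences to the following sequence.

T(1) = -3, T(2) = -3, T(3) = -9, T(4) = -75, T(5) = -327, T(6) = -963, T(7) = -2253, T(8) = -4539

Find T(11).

D1: 0, -6, -66, -252, -636, -1290, -2286
D2: -6, -60, -186, -384, -654, -996
D3: -54, -126, -198, -270, -342
D4: -72, -72, -72, -72
The fourth differences are constant (-72).
-342 − 72 = -414;  -996 − 414 = -1410;  -2286 − 1410 = -3696;  -4539 − 3696 = -8235
-414 − 72 = -486;  -1410 − 486 = -1896;  -3696 − 1896 = -5592;  -8235 − 5592 = -13827
-486 − 72 = -558;  -1896 − 558 = -2454;  -5592 − 2454 = -8046;  -13827 − 8046 = -21873

-21873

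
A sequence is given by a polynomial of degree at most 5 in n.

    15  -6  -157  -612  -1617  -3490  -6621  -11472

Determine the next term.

-21, -151, -455, -1005, -1873, -3131, -4851
-130, -304, -550, -868, -1258, -1720
-174, -246, -318, -390, -462
-72, -72, -72, -72
Constant fourth difference = -72, so extend:
-462 − 72 = -534;  -1720 − 534 = -2254;  -4851 − 2254 = -7105;  -11472 − 7105 = -18577

-18577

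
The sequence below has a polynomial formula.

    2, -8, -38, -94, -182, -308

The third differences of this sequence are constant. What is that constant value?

First differences: -10, -30, -56, -88, -126
Second differences: -20, -26, -32, -38
Third differences: -6, -6, -6

-6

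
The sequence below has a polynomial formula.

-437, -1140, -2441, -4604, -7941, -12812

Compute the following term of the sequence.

-19625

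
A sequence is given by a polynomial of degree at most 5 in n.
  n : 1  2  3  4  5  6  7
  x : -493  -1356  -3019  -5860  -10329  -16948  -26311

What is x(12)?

-140116

-863  -1663  -2841  -4469  -6619  -9363
-800  -1178  -1628  -2150  -2744
-378  -450  -522  -594
-72  -72  -72
Fourth differences constant at -72.
-594 − 72 = -666;  -2744 − 666 = -3410;  -9363 − 3410 = -12773;  -26311 − 12773 = -39084
-666 − 72 = -738;  -3410 − 738 = -4148;  -12773 − 4148 = -16921;  -39084 − 16921 = -56005
-738 − 72 = -810;  -4148 − 810 = -4958;  -16921 − 4958 = -21879;  -56005 − 21879 = -77884
-810 − 72 = -882;  -4958 − 882 = -5840;  -21879 − 5840 = -27719;  -77884 − 27719 = -105603
-882 − 72 = -954;  -5840 − 954 = -6794;  -27719 − 6794 = -34513;  -105603 − 34513 = -140116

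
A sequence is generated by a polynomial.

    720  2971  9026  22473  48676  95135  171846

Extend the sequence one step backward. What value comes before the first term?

First differences: 2251  6055  13447  26203  46459  76711
Second differences: 3804  7392  12756  20256  30252
Third differences: 3588  5364  7500  9996
Fourth differences: 1776  2136  2496
Fifth differences: 360  360
The fifth differences are constant at 360.
Work back: 1776 − 360 = 1416;  3588 − 1416 = 2172;  3804 − 2172 = 1632;  2251 − 1632 = 619;  720 − 619 = 101

101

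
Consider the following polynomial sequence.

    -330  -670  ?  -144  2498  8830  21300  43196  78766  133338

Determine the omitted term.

-824

Using the last 7 terms:
Δ: 2642, 6332, 12470, 21896, 35570, 54572
Δ²: 3690, 6138, 9426, 13674, 19002
Δ³: 2448, 3288, 4248, 5328
Δ⁴: 840, 960, 1080
Δ⁵: 120, 120
Constant fifth difference = 120.
Extend backward: 840 − 120 = 720;  2448 − 720 = 1728;  3690 − 1728 = 1962;  2642 − 1962 = 680;  -144 − 680 = -824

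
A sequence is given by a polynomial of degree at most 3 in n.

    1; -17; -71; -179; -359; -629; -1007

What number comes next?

-1511

D1: -18 , -54 , -108 , -180 , -270 , -378
D2: -36 , -54 , -72 , -90 , -108
D3: -18 , -18 , -18 , -18
The third differences are constant (-18).
-108 − 18 = -126;  -378 − 126 = -504;  -1007 − 504 = -1511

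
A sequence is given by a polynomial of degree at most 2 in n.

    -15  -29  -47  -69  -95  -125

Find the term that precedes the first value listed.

Δ: -14, -18, -22, -26, -30
Δ²: -4, -4, -4, -4
The second differences are constant at -4.
Work back: -14 + 4 = -10;  -15 + 10 = -5

-5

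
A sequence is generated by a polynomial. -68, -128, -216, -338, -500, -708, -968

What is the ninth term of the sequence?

D1: -60, -88, -122, -162, -208, -260
D2: -28, -34, -40, -46, -52
D3: -6, -6, -6, -6
The third differences are constant (-6).
-52 − 6 = -58;  -260 − 58 = -318;  -968 − 318 = -1286
-58 − 6 = -64;  -318 − 64 = -382;  -1286 − 382 = -1668

-1668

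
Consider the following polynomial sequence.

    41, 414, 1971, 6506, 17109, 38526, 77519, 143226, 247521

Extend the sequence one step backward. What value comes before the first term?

-6

Δ: 373, 1557, 4535, 10603, 21417, 38993, 65707, 104295
Δ²: 1184, 2978, 6068, 10814, 17576, 26714, 38588
Δ³: 1794, 3090, 4746, 6762, 9138, 11874
Δ⁴: 1296, 1656, 2016, 2376, 2736
Δ⁵: 360, 360, 360, 360
The fifth differences are constant at 360.
Work back: 1296 − 360 = 936;  1794 − 936 = 858;  1184 − 858 = 326;  373 − 326 = 47;  41 − 47 = -6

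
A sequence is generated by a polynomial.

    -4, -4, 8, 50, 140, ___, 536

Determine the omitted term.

296

Using the first 5 terms:
D1: 0  12  42  90
D2: 12  30  48
D3: 18  18
Constant third difference = 18.
Extend forward: 48 + 18 = 66;  90 + 66 = 156;  140 + 156 = 296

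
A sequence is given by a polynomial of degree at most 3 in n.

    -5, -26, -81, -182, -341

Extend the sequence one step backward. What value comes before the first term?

-6

Δ: -21, -55, -101, -159
Δ²: -34, -46, -58
Δ³: -12, -12
The third differences are constant at -12.
Work back: -34 + 12 = -22;  -21 + 22 = 1;  -5 − 1 = -6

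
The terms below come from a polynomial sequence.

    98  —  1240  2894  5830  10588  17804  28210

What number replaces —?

Using the last 6 terms:
1654, 2936, 4758, 7216, 10406
1282, 1822, 2458, 3190
540, 636, 732
96, 96
Constant fourth difference = 96.
Extend backward: 540 − 96 = 444;  1282 − 444 = 838;  1654 − 838 = 816;  1240 − 816 = 424

424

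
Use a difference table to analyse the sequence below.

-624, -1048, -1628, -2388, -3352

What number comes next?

-4544

-424, -580, -760, -964
-156, -180, -204
-24, -24
Third differences constant at -24.
-204 − 24 = -228;  -964 − 228 = -1192;  -3352 − 1192 = -4544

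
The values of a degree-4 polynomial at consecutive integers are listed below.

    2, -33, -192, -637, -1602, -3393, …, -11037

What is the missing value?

Using the first 6 terms:
First differences: -35  -159  -445  -965  -1791
Second differences: -124  -286  -520  -826
Third differences: -162  -234  -306
Fourth differences: -72  -72
Constant fourth difference = -72.
Extend forward: -306 − 72 = -378;  -826 − 378 = -1204;  -1791 − 1204 = -2995;  -3393 − 2995 = -6388

-6388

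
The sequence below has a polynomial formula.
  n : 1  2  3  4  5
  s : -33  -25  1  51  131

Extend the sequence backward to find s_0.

-29

8, 26, 50, 80
18, 24, 30
6, 6
The third differences are constant at 6.
Work back: 18 − 6 = 12;  8 − 12 = -4;  -33 + 4 = -29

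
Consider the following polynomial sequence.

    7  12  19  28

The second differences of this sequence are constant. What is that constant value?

2

Δ: 5, 7, 9
Δ²: 2, 2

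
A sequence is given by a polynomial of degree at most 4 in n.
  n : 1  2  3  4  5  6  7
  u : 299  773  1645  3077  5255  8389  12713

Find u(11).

47429

474, 872, 1432, 2178, 3134, 4324
398, 560, 746, 956, 1190
162, 186, 210, 234
24, 24, 24
Fourth differences constant at 24.
234 + 24 = 258;  1190 + 258 = 1448;  4324 + 1448 = 5772;  12713 + 5772 = 18485
258 + 24 = 282;  1448 + 282 = 1730;  5772 + 1730 = 7502;  18485 + 7502 = 25987
282 + 24 = 306;  1730 + 306 = 2036;  7502 + 2036 = 9538;  25987 + 9538 = 35525
306 + 24 = 330;  2036 + 330 = 2366;  9538 + 2366 = 11904;  35525 + 11904 = 47429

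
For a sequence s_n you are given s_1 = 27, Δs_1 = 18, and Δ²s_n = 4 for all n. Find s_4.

Build the table forward from the leading diagonal:
Δ²: 4  4  4  4
Δ: 18  22  26  30
s: 27  45  67  93

93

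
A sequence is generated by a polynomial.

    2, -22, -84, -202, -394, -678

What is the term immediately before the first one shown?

6

-24  -62  -118  -192  -284
-38  -56  -74  -92
-18  -18  -18
The third differences are constant at -18.
Work back: -38 + 18 = -20;  -24 + 20 = -4;  2 + 4 = 6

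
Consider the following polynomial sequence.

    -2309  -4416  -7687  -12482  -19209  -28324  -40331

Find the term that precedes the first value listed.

-1054

D1: -2107  -3271  -4795  -6727  -9115  -12007
D2: -1164  -1524  -1932  -2388  -2892
D3: -360  -408  -456  -504
D4: -48  -48  -48
The fourth differences are constant at -48.
Work back: -360 + 48 = -312;  -1164 + 312 = -852;  -2107 + 852 = -1255;  -2309 + 1255 = -1054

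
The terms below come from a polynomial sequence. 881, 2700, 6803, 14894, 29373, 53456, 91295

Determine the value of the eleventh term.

502731

1819, 4103, 8091, 14479, 24083, 37839
2284, 3988, 6388, 9604, 13756
1704, 2400, 3216, 4152
696, 816, 936
120, 120
The fifth differences are constant (120).
936 + 120 = 1056;  4152 + 1056 = 5208;  13756 + 5208 = 18964;  37839 + 18964 = 56803;  91295 + 56803 = 148098
1056 + 120 = 1176;  5208 + 1176 = 6384;  18964 + 6384 = 25348;  56803 + 25348 = 82151;  148098 + 82151 = 230249
1176 + 120 = 1296;  6384 + 1296 = 7680;  25348 + 7680 = 33028;  82151 + 33028 = 115179;  230249 + 115179 = 345428
1296 + 120 = 1416;  7680 + 1416 = 9096;  33028 + 9096 = 42124;  115179 + 42124 = 157303;  345428 + 157303 = 502731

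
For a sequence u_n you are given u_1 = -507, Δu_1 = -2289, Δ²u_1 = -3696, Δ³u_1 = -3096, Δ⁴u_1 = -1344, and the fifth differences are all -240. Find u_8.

-254586

Build the table forward from the leading diagonal:
Δ⁵: -240  -240  -240  -240  -240  -240  -240  -240
Δ⁴: -1344  -1584  -1824  -2064  -2304  -2544  -2784  -3024
Δ³: -3096  -4440  -6024  -7848  -9912  -12216  -14760  -17544
Δ²: -3696  -6792  -11232  -17256  -25104  -35016  -47232  -61992
Δ: -2289  -5985  -12777  -24009  -41265  -66369  -101385  -148617
u: -507  -2796  -8781  -21558  -45567  -86832  -153201  -254586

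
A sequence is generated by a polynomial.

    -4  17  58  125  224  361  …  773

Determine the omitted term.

542

Using the first 6 terms:
21  41  67  99  137
20  26  32  38
6  6  6
Constant third difference = 6.
Extend forward: 38 + 6 = 44;  137 + 44 = 181;  361 + 181 = 542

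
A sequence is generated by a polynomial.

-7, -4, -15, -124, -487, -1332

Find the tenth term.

3, -11, -109, -363, -845
-14, -98, -254, -482
-84, -156, -228
-72, -72
Constant fourth difference = -72, so extend:
-228 − 72 = -300;  -482 − 300 = -782;  -845 − 782 = -1627;  -1332 − 1627 = -2959
-300 − 72 = -372;  -782 − 372 = -1154;  -1627 − 1154 = -2781;  -2959 − 2781 = -5740
-372 − 72 = -444;  -1154 − 444 = -1598;  -2781 − 1598 = -4379;  -5740 − 4379 = -10119
-444 − 72 = -516;  -1598 − 516 = -2114;  -4379 − 2114 = -6493;  -10119 − 6493 = -16612

-16612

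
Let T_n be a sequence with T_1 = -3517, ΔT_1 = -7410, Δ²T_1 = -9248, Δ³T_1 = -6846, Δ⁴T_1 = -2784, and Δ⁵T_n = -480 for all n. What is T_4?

Build the table forward from the leading diagonal:
Fifth differences: -480  -480  -480  -480
Fourth differences: -2784  -3264  -3744  -4224
Third differences: -6846  -9630  -12894  -16638
Second differences: -9248  -16094  -25724  -38618
First differences: -7410  -16658  -32752  -58476
T: -3517  -10927  -27585  -60337

-60337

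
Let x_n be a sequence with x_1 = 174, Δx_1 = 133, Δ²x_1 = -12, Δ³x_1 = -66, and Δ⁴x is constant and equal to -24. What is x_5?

Build the table forward from the leading diagonal:
Fourth differences: -24, -24, -24, -24, -24
Third differences: -66, -90, -114, -138, -162
Second differences: -12, -78, -168, -282, -420
First differences: 133, 121, 43, -125, -407
x: 174, 307, 428, 471, 346

346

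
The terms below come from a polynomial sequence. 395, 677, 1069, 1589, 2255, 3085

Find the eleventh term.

First differences: 282, 392, 520, 666, 830
Second differences: 110, 128, 146, 164
Third differences: 18, 18, 18
Third differences constant at 18.
164 + 18 = 182;  830 + 182 = 1012;  3085 + 1012 = 4097
182 + 18 = 200;  1012 + 200 = 1212;  4097 + 1212 = 5309
200 + 18 = 218;  1212 + 218 = 1430;  5309 + 1430 = 6739
218 + 18 = 236;  1430 + 236 = 1666;  6739 + 1666 = 8405
236 + 18 = 254;  1666 + 254 = 1920;  8405 + 1920 = 10325

10325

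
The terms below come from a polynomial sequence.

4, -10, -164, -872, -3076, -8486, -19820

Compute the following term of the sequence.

-41044

-14, -154, -708, -2204, -5410, -11334
-140, -554, -1496, -3206, -5924
-414, -942, -1710, -2718
-528, -768, -1008
-240, -240
The fifth differences are constant (-240).
-1008 − 240 = -1248;  -2718 − 1248 = -3966;  -5924 − 3966 = -9890;  -11334 − 9890 = -21224;  -19820 − 21224 = -41044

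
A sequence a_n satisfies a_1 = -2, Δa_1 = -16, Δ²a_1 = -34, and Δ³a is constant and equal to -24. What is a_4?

Build the table forward from the leading diagonal:
D3: -24, -24, -24, -24
D2: -34, -58, -82, -106
D1: -16, -50, -108, -190
a: -2, -18, -68, -176

-176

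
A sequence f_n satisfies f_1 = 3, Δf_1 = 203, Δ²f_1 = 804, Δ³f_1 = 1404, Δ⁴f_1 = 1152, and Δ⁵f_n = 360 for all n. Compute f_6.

29218

Build the table forward from the leading diagonal:
Δ⁵: 360, 360, 360, 360, 360, 360
Δ⁴: 1152, 1512, 1872, 2232, 2592, 2952
Δ³: 1404, 2556, 4068, 5940, 8172, 10764
Δ²: 804, 2208, 4764, 8832, 14772, 22944
Δ: 203, 1007, 3215, 7979, 16811, 31583
f: 3, 206, 1213, 4428, 12407, 29218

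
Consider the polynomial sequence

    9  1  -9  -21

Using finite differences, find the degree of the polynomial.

2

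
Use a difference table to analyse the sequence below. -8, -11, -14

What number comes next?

-17

Δ: -3, -3
First differences constant at -3.
-14 − 3 = -17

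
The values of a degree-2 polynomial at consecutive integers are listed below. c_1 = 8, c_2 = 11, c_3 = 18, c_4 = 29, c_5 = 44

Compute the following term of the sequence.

63

First differences: 3, 7, 11, 15
Second differences: 4, 4, 4
The second differences are constant (4).
15 + 4 = 19;  44 + 19 = 63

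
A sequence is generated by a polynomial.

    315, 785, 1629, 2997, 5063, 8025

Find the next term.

470, 844, 1368, 2066, 2962
374, 524, 698, 896
150, 174, 198
24, 24
Fourth differences constant at 24.
198 + 24 = 222;  896 + 222 = 1118;  2962 + 1118 = 4080;  8025 + 4080 = 12105

12105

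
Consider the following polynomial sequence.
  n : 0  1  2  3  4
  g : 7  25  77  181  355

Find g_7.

1477

D1: 18, 52, 104, 174
D2: 34, 52, 70
D3: 18, 18
The third differences are constant (18).
70 + 18 = 88;  174 + 88 = 262;  355 + 262 = 617
88 + 18 = 106;  262 + 106 = 368;  617 + 368 = 985
106 + 18 = 124;  368 + 124 = 492;  985 + 492 = 1477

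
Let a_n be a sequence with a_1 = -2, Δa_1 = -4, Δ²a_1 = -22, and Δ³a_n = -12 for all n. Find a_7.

-596

Build the table forward from the leading diagonal:
Third differences: -12  -12  -12  -12  -12  -12  -12
Second differences: -22  -34  -46  -58  -70  -82  -94
First differences: -4  -26  -60  -106  -164  -234  -316
a: -2  -6  -32  -92  -198  -362  -596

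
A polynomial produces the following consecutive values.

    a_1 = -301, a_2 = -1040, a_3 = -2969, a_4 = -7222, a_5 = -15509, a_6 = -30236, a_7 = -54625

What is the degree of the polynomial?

D1: -739, -1929, -4253, -8287, -14727, -24389
D2: -1190, -2324, -4034, -6440, -9662
D3: -1134, -1710, -2406, -3222
D4: -576, -696, -816
D5: -120, -120
The fifth differences are constant, so the polynomial has degree 5.

5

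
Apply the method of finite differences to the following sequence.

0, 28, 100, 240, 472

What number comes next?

820

First differences: 28, 72, 140, 232
Second differences: 44, 68, 92
Third differences: 24, 24
Third differences constant at 24.
92 + 24 = 116;  232 + 116 = 348;  472 + 348 = 820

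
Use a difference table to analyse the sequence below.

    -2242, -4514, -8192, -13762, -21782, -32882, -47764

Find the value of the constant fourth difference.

First differences: -2272, -3678, -5570, -8020, -11100, -14882
Second differences: -1406, -1892, -2450, -3080, -3782
Third differences: -486, -558, -630, -702
Fourth differences: -72, -72, -72

-72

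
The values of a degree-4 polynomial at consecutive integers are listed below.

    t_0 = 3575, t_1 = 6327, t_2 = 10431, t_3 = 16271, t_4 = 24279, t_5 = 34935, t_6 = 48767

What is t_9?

115319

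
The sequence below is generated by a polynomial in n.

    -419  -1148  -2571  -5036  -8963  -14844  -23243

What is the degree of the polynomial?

-729, -1423, -2465, -3927, -5881, -8399
-694, -1042, -1462, -1954, -2518
-348, -420, -492, -564
-72, -72, -72
The fourth differences are constant, so the polynomial has degree 4.

4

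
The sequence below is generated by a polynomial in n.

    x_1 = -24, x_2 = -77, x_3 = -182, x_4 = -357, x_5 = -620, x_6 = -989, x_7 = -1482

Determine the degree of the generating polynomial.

3

Δ: -53, -105, -175, -263, -369, -493
Δ²: -52, -70, -88, -106, -124
Δ³: -18, -18, -18, -18
The third differences are constant, so the polynomial has degree 3.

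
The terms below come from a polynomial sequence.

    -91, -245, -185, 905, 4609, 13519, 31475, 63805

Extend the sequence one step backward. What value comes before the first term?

-11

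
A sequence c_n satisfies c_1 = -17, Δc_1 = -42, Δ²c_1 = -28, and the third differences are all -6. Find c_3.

Build the table forward from the leading diagonal:
Δ³: -6  -6  -6
Δ²: -28  -34  -40
Δ: -42  -70  -104
c: -17  -59  -129

-129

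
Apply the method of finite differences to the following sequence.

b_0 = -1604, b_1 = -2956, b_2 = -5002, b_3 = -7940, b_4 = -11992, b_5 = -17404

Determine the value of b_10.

-75154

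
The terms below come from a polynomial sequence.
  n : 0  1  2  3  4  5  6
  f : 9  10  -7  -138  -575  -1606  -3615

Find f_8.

-12583

D1: 1, -17, -131, -437, -1031, -2009
D2: -18, -114, -306, -594, -978
D3: -96, -192, -288, -384
D4: -96, -96, -96
Fourth differences constant at -96.
-384 − 96 = -480;  -978 − 480 = -1458;  -2009 − 1458 = -3467;  -3615 − 3467 = -7082
-480 − 96 = -576;  -1458 − 576 = -2034;  -3467 − 2034 = -5501;  -7082 − 5501 = -12583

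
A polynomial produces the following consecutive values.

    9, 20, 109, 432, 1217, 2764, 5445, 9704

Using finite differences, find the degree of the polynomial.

4

D1: 11, 89, 323, 785, 1547, 2681, 4259
D2: 78, 234, 462, 762, 1134, 1578
D3: 156, 228, 300, 372, 444
D4: 72, 72, 72, 72
The fourth differences are constant, so the polynomial has degree 4.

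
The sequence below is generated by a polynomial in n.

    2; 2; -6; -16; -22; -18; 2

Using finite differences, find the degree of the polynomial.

3

0, -8, -10, -6, 4, 20
-8, -2, 4, 10, 16
6, 6, 6, 6
The third differences are constant, so the polynomial has degree 3.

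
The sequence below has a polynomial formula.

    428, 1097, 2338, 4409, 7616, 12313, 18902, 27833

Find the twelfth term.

97657

669 , 1241 , 2071 , 3207 , 4697 , 6589 , 8931
572 , 830 , 1136 , 1490 , 1892 , 2342
258 , 306 , 354 , 402 , 450
48 , 48 , 48 , 48
Fourth differences constant at 48.
450 + 48 = 498;  2342 + 498 = 2840;  8931 + 2840 = 11771;  27833 + 11771 = 39604
498 + 48 = 546;  2840 + 546 = 3386;  11771 + 3386 = 15157;  39604 + 15157 = 54761
546 + 48 = 594;  3386 + 594 = 3980;  15157 + 3980 = 19137;  54761 + 19137 = 73898
594 + 48 = 642;  3980 + 642 = 4622;  19137 + 4622 = 23759;  73898 + 23759 = 97657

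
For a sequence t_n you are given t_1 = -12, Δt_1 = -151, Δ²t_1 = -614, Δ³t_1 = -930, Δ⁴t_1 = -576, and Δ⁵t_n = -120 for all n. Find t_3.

Build the table forward from the leading diagonal:
Δ⁵: -120  -120  -120
Δ⁴: -576  -696  -816
Δ³: -930  -1506  -2202
Δ²: -614  -1544  -3050
Δ: -151  -765  -2309
t: -12  -163  -928

-928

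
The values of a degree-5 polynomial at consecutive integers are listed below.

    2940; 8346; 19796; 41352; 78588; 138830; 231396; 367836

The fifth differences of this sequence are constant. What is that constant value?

D1: 5406, 11450, 21556, 37236, 60242, 92566, 136440
D2: 6044, 10106, 15680, 23006, 32324, 43874
D3: 4062, 5574, 7326, 9318, 11550
D4: 1512, 1752, 1992, 2232
D5: 240, 240, 240

240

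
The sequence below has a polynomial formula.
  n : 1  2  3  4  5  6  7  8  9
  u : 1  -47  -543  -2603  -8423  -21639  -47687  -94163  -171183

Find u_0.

-3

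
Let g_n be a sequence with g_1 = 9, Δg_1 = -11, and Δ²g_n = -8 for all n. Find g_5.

-83

Build the table forward from the leading diagonal:
D2: -8  -8  -8  -8  -8
D1: -11  -19  -27  -35  -43
g: 9  -2  -21  -48  -83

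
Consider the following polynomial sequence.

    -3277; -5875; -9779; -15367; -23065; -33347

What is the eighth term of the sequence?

First differences: -2598 , -3904 , -5588 , -7698 , -10282
Second differences: -1306 , -1684 , -2110 , -2584
Third differences: -378 , -426 , -474
Fourth differences: -48 , -48
The fourth differences are constant (-48).
-474 − 48 = -522;  -2584 − 522 = -3106;  -10282 − 3106 = -13388;  -33347 − 13388 = -46735
-522 − 48 = -570;  -3106 − 570 = -3676;  -13388 − 3676 = -17064;  -46735 − 17064 = -63799

-63799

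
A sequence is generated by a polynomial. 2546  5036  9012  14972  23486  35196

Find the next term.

50816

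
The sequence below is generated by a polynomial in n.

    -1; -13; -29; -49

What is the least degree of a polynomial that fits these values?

First differences: -12, -16, -20
Second differences: -4, -4
The second differences are constant, so the polynomial has degree 2.

2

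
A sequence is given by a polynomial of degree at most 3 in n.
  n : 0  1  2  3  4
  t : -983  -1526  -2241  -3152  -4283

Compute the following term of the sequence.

-5658

First differences: -543, -715, -911, -1131
Second differences: -172, -196, -220
Third differences: -24, -24
Third differences constant at -24.
-220 − 24 = -244;  -1131 − 244 = -1375;  -4283 − 1375 = -5658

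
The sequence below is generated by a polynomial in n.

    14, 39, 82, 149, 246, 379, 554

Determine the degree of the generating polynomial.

First differences: 25, 43, 67, 97, 133, 175
Second differences: 18, 24, 30, 36, 42
Third differences: 6, 6, 6, 6
The third differences are constant, so the polynomial has degree 3.

3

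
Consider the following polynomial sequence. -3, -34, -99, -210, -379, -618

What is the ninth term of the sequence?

-1875

First differences: -31, -65, -111, -169, -239
Second differences: -34, -46, -58, -70
Third differences: -12, -12, -12
Third differences constant at -12.
-70 − 12 = -82;  -239 − 82 = -321;  -618 − 321 = -939
-82 − 12 = -94;  -321 − 94 = -415;  -939 − 415 = -1354
-94 − 12 = -106;  -415 − 106 = -521;  -1354 − 521 = -1875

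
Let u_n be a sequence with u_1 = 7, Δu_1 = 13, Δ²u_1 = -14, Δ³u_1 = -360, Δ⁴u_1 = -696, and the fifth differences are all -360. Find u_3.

19

Build the table forward from the leading diagonal:
Fifth differences: -360  -360  -360
Fourth differences: -696  -1056  -1416
Third differences: -360  -1056  -2112
Second differences: -14  -374  -1430
First differences: 13  -1  -375
u: 7  20  19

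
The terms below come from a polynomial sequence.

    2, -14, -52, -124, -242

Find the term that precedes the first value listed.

-16, -38, -72, -118
-22, -34, -46
-12, -12
The third differences are constant at -12.
Work back: -22 + 12 = -10;  -16 + 10 = -6;  2 + 6 = 8

8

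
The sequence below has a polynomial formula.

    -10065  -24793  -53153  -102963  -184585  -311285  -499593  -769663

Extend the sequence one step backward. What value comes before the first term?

Δ: -14728, -28360, -49810, -81622, -126700, -188308, -270070
Δ²: -13632, -21450, -31812, -45078, -61608, -81762
Δ³: -7818, -10362, -13266, -16530, -20154
Δ⁴: -2544, -2904, -3264, -3624
Δ⁵: -360, -360, -360
The fifth differences are constant at -360.
Work back: -2544 + 360 = -2184;  -7818 + 2184 = -5634;  -13632 + 5634 = -7998;  -14728 + 7998 = -6730;  -10065 + 6730 = -3335

-3335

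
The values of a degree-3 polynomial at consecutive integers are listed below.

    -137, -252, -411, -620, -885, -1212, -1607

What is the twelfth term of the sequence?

First differences: -115, -159, -209, -265, -327, -395
Second differences: -44, -50, -56, -62, -68
Third differences: -6, -6, -6, -6
The third differences are constant (-6).
-68 − 6 = -74;  -395 − 74 = -469;  -1607 − 469 = -2076
-74 − 6 = -80;  -469 − 80 = -549;  -2076 − 549 = -2625
-80 − 6 = -86;  -549 − 86 = -635;  -2625 − 635 = -3260
-86 − 6 = -92;  -635 − 92 = -727;  -3260 − 727 = -3987
-92 − 6 = -98;  -727 − 98 = -825;  -3987 − 825 = -4812

-4812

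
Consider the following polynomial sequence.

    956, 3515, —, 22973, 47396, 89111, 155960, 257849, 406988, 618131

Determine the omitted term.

Using the last 7 terms:
24423  41715  66849  101889  149139  211143
17292  25134  35040  47250  62004
7842  9906  12210  14754
2064  2304  2544
240  240
Constant fifth difference = 240.
Extend backward: 2064 − 240 = 1824;  7842 − 1824 = 6018;  17292 − 6018 = 11274;  24423 − 11274 = 13149;  22973 − 13149 = 9824

9824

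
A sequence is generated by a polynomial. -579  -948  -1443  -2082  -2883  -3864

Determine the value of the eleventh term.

-369  -495  -639  -801  -981
-126  -144  -162  -180
-18  -18  -18
Constant third difference = -18, so extend:
-180 − 18 = -198;  -981 − 198 = -1179;  -3864 − 1179 = -5043
-198 − 18 = -216;  -1179 − 216 = -1395;  -5043 − 1395 = -6438
-216 − 18 = -234;  -1395 − 234 = -1629;  -6438 − 1629 = -8067
-234 − 18 = -252;  -1629 − 252 = -1881;  -8067 − 1881 = -9948
-252 − 18 = -270;  -1881 − 270 = -2151;  -9948 − 2151 = -12099

-12099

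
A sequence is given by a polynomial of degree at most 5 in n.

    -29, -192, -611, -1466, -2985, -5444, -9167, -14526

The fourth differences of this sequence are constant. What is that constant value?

-48

Δ: -163, -419, -855, -1519, -2459, -3723, -5359
Δ²: -256, -436, -664, -940, -1264, -1636
Δ³: -180, -228, -276, -324, -372
Δ⁴: -48, -48, -48, -48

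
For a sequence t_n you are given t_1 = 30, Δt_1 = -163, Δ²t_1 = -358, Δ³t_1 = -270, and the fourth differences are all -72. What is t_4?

Build the table forward from the leading diagonal:
D4: -72  -72  -72  -72
D3: -270  -342  -414  -486
D2: -358  -628  -970  -1384
D1: -163  -521  -1149  -2119
t: 30  -133  -654  -1803

-1803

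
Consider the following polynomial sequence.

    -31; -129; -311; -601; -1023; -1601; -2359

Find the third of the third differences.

-24

First differences: -98, -182, -290, -422, -578, -758
Second differences: -84, -108, -132, -156, -180
Third differences: -24, -24, -24, -24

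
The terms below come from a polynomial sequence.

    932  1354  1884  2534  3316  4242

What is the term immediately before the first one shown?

606

D1: 422, 530, 650, 782, 926
D2: 108, 120, 132, 144
D3: 12, 12, 12
The third differences are constant at 12.
Work back: 108 − 12 = 96;  422 − 96 = 326;  932 − 326 = 606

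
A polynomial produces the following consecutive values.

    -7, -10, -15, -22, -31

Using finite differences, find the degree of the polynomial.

Δ: -3, -5, -7, -9
Δ²: -2, -2, -2
The second differences are constant, so the polynomial has degree 2.

2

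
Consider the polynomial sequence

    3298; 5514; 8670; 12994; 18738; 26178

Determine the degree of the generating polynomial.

4

First differences: 2216, 3156, 4324, 5744, 7440
Second differences: 940, 1168, 1420, 1696
Third differences: 228, 252, 276
Fourth differences: 24, 24
The fourth differences are constant, so the polynomial has degree 4.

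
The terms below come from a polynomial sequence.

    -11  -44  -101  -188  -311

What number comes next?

-476

D1: -33 , -57 , -87 , -123
D2: -24 , -30 , -36
D3: -6 , -6
Constant third difference = -6, so extend:
-36 − 6 = -42;  -123 − 42 = -165;  -311 − 165 = -476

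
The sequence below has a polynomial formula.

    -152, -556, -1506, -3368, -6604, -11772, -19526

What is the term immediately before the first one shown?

D1: -404, -950, -1862, -3236, -5168, -7754
D2: -546, -912, -1374, -1932, -2586
D3: -366, -462, -558, -654
D4: -96, -96, -96
The fourth differences are constant at -96.
Work back: -366 + 96 = -270;  -546 + 270 = -276;  -404 + 276 = -128;  -152 + 128 = -24

-24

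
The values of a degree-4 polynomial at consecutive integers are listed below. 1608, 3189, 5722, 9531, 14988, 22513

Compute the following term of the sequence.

1581, 2533, 3809, 5457, 7525
952, 1276, 1648, 2068
324, 372, 420
48, 48
The fourth differences are constant (48).
420 + 48 = 468;  2068 + 468 = 2536;  7525 + 2536 = 10061;  22513 + 10061 = 32574

32574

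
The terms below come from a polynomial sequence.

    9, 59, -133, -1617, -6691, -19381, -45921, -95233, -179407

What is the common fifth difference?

Δ: 50, -192, -1484, -5074, -12690, -26540, -49312, -84174
Δ²: -242, -1292, -3590, -7616, -13850, -22772, -34862
Δ³: -1050, -2298, -4026, -6234, -8922, -12090
Δ⁴: -1248, -1728, -2208, -2688, -3168
Δ⁵: -480, -480, -480, -480

-480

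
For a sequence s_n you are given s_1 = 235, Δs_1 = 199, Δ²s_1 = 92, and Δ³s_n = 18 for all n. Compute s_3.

Build the table forward from the leading diagonal:
Δ³: 18  18  18
Δ²: 92  110  128
Δ: 199  291  401
s: 235  434  725

725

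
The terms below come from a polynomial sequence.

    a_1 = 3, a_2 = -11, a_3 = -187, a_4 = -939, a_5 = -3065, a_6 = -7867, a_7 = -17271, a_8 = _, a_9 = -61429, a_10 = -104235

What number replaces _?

Using the first 7 terms:
First differences: -14, -176, -752, -2126, -4802, -9404
Second differences: -162, -576, -1374, -2676, -4602
Third differences: -414, -798, -1302, -1926
Fourth differences: -384, -504, -624
Fifth differences: -120, -120
Constant fifth difference = -120.
Extend forward: -624 − 120 = -744;  -1926 − 744 = -2670;  -4602 − 2670 = -7272;  -9404 − 7272 = -16676;  -17271 − 16676 = -33947

-33947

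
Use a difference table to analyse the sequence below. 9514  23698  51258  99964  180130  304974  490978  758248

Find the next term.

1130874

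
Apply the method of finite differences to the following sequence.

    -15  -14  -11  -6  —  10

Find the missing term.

1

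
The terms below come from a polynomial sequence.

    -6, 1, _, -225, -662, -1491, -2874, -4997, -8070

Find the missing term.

-42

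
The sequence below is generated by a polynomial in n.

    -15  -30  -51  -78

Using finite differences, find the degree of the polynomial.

2

-15, -21, -27
-6, -6
The second differences are constant, so the polynomial has degree 2.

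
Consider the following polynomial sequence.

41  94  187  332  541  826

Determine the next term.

Δ: 53 , 93 , 145 , 209 , 285
Δ²: 40 , 52 , 64 , 76
Δ³: 12 , 12 , 12
The third differences are constant (12).
76 + 12 = 88;  285 + 88 = 373;  826 + 373 = 1199

1199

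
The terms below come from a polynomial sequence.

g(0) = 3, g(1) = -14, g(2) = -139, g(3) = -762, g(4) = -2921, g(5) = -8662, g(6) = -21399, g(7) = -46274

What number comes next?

-90517

Δ: -17, -125, -623, -2159, -5741, -12737, -24875
Δ²: -108, -498, -1536, -3582, -6996, -12138
Δ³: -390, -1038, -2046, -3414, -5142
Δ⁴: -648, -1008, -1368, -1728
Δ⁵: -360, -360, -360
Fifth differences constant at -360.
-1728 − 360 = -2088;  -5142 − 2088 = -7230;  -12138 − 7230 = -19368;  -24875 − 19368 = -44243;  -46274 − 44243 = -90517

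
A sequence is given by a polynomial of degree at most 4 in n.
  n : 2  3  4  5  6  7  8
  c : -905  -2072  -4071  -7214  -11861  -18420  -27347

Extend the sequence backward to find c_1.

Δ: -1167, -1999, -3143, -4647, -6559, -8927
Δ²: -832, -1144, -1504, -1912, -2368
Δ³: -312, -360, -408, -456
Δ⁴: -48, -48, -48
The fourth differences are constant at -48.
Work back: -312 + 48 = -264;  -832 + 264 = -568;  -1167 + 568 = -599;  -905 + 599 = -306

-306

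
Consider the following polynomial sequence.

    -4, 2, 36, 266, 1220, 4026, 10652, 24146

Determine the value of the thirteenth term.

407156

D1: 6, 34, 230, 954, 2806, 6626, 13494
D2: 28, 196, 724, 1852, 3820, 6868
D3: 168, 528, 1128, 1968, 3048
D4: 360, 600, 840, 1080
D5: 240, 240, 240
Fifth differences constant at 240.
1080 + 240 = 1320;  3048 + 1320 = 4368;  6868 + 4368 = 11236;  13494 + 11236 = 24730;  24146 + 24730 = 48876
1320 + 240 = 1560;  4368 + 1560 = 5928;  11236 + 5928 = 17164;  24730 + 17164 = 41894;  48876 + 41894 = 90770
1560 + 240 = 1800;  5928 + 1800 = 7728;  17164 + 7728 = 24892;  41894 + 24892 = 66786;  90770 + 66786 = 157556
1800 + 240 = 2040;  7728 + 2040 = 9768;  24892 + 9768 = 34660;  66786 + 34660 = 101446;  157556 + 101446 = 259002
2040 + 240 = 2280;  9768 + 2280 = 12048;  34660 + 12048 = 46708;  101446 + 46708 = 148154;  259002 + 148154 = 407156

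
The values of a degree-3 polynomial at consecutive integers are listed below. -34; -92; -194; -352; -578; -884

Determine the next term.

-58 , -102 , -158 , -226 , -306
-44 , -56 , -68 , -80
-12 , -12 , -12
Constant third difference = -12, so extend:
-80 − 12 = -92;  -306 − 92 = -398;  -884 − 398 = -1282

-1282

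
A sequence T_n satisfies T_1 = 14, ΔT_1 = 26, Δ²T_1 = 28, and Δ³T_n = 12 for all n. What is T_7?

830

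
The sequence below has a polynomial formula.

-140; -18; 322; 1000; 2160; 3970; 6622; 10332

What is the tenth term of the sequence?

21910

Δ: 122, 340, 678, 1160, 1810, 2652, 3710
Δ²: 218, 338, 482, 650, 842, 1058
Δ³: 120, 144, 168, 192, 216
Δ⁴: 24, 24, 24, 24
The fourth differences are constant (24).
216 + 24 = 240;  1058 + 240 = 1298;  3710 + 1298 = 5008;  10332 + 5008 = 15340
240 + 24 = 264;  1298 + 264 = 1562;  5008 + 1562 = 6570;  15340 + 6570 = 21910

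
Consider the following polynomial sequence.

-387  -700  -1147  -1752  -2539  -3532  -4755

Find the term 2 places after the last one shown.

-7987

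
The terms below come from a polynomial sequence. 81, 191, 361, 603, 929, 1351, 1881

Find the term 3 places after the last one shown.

First differences: 110  170  242  326  422  530
Second differences: 60  72  84  96  108
Third differences: 12  12  12  12
Third differences constant at 12.
108 + 12 = 120;  530 + 120 = 650;  1881 + 650 = 2531
120 + 12 = 132;  650 + 132 = 782;  2531 + 782 = 3313
132 + 12 = 144;  782 + 144 = 926;  3313 + 926 = 4239

4239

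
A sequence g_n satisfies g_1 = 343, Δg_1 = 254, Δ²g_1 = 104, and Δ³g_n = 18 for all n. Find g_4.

1435

Build the table forward from the leading diagonal:
Δ³: 18, 18, 18, 18
Δ²: 104, 122, 140, 158
Δ: 254, 358, 480, 620
g: 343, 597, 955, 1435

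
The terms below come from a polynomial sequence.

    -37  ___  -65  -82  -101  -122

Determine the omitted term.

Using the last 4 terms:
Δ: -17  -19  -21
Δ²: -2  -2
Constant second difference = -2.
Extend backward: -17 + 2 = -15;  -65 + 15 = -50

-50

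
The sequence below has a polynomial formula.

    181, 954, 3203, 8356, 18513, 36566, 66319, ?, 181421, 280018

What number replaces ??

112608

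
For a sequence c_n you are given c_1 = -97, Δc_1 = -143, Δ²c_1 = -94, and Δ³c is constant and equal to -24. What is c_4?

Build the table forward from the leading diagonal:
Δ³: -24, -24, -24, -24
Δ²: -94, -118, -142, -166
Δ: -143, -237, -355, -497
c: -97, -240, -477, -832

-832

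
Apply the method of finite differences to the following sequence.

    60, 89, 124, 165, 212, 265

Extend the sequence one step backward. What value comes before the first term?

D1: 29  35  41  47  53
D2: 6  6  6  6
The second differences are constant at 6.
Work back: 29 − 6 = 23;  60 − 23 = 37

37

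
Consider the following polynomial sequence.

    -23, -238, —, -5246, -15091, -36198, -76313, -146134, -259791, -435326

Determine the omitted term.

-1389

Using the last 7 terms:
First differences: -9845, -21107, -40115, -69821, -113657, -175535
Second differences: -11262, -19008, -29706, -43836, -61878
Third differences: -7746, -10698, -14130, -18042
Fourth differences: -2952, -3432, -3912
Fifth differences: -480, -480
Constant fifth difference = -480.
Extend backward: -2952 + 480 = -2472;  -7746 + 2472 = -5274;  -11262 + 5274 = -5988;  -9845 + 5988 = -3857;  -5246 + 3857 = -1389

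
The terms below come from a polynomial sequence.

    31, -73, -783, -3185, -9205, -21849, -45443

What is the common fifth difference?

-240

First differences: -104, -710, -2402, -6020, -12644, -23594
Second differences: -606, -1692, -3618, -6624, -10950
Third differences: -1086, -1926, -3006, -4326
Fourth differences: -840, -1080, -1320
Fifth differences: -240, -240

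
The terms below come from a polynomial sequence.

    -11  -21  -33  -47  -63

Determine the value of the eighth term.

-123

Δ: -10, -12, -14, -16
Δ²: -2, -2, -2
Constant second difference = -2, so extend:
-16 − 2 = -18;  -63 − 18 = -81
-18 − 2 = -20;  -81 − 20 = -101
-20 − 2 = -22;  -101 − 22 = -123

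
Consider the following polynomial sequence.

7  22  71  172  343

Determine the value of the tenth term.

2878

15  49  101  171
34  52  70
18  18
The third differences are constant (18).
70 + 18 = 88;  171 + 88 = 259;  343 + 259 = 602
88 + 18 = 106;  259 + 106 = 365;  602 + 365 = 967
106 + 18 = 124;  365 + 124 = 489;  967 + 489 = 1456
124 + 18 = 142;  489 + 142 = 631;  1456 + 631 = 2087
142 + 18 = 160;  631 + 160 = 791;  2087 + 791 = 2878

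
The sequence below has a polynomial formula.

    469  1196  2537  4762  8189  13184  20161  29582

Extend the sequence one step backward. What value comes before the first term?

134

Δ: 727, 1341, 2225, 3427, 4995, 6977, 9421
Δ²: 614, 884, 1202, 1568, 1982, 2444
Δ³: 270, 318, 366, 414, 462
Δ⁴: 48, 48, 48, 48
The fourth differences are constant at 48.
Work back: 270 − 48 = 222;  614 − 222 = 392;  727 − 392 = 335;  469 − 335 = 134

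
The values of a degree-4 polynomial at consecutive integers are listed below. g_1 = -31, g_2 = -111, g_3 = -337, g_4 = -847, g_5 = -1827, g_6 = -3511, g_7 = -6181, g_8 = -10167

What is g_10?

-80, -226, -510, -980, -1684, -2670, -3986
-146, -284, -470, -704, -986, -1316
-138, -186, -234, -282, -330
-48, -48, -48, -48
Fourth differences constant at -48.
-330 − 48 = -378;  -1316 − 378 = -1694;  -3986 − 1694 = -5680;  -10167 − 5680 = -15847
-378 − 48 = -426;  -1694 − 426 = -2120;  -5680 − 2120 = -7800;  -15847 − 7800 = -23647

-23647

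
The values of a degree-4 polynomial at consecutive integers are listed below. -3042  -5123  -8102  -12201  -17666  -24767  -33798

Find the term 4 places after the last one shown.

Δ: -2081, -2979, -4099, -5465, -7101, -9031
Δ²: -898, -1120, -1366, -1636, -1930
Δ³: -222, -246, -270, -294
Δ⁴: -24, -24, -24
Fourth differences constant at -24.
-294 − 24 = -318;  -1930 − 318 = -2248;  -9031 − 2248 = -11279;  -33798 − 11279 = -45077
-318 − 24 = -342;  -2248 − 342 = -2590;  -11279 − 2590 = -13869;  -45077 − 13869 = -58946
-342 − 24 = -366;  -2590 − 366 = -2956;  -13869 − 2956 = -16825;  -58946 − 16825 = -75771
-366 − 24 = -390;  -2956 − 390 = -3346;  -16825 − 3346 = -20171;  -75771 − 20171 = -95942

-95942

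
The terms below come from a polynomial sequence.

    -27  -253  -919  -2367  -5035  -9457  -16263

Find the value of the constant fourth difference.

-96

Δ: -226, -666, -1448, -2668, -4422, -6806
Δ²: -440, -782, -1220, -1754, -2384
Δ³: -342, -438, -534, -630
Δ⁴: -96, -96, -96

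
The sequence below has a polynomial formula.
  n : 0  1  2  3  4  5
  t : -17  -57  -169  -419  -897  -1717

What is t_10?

-16617

First differences: -40, -112, -250, -478, -820
Second differences: -72, -138, -228, -342
Third differences: -66, -90, -114
Fourth differences: -24, -24
The fourth differences are constant (-24).
-114 − 24 = -138;  -342 − 138 = -480;  -820 − 480 = -1300;  -1717 − 1300 = -3017
-138 − 24 = -162;  -480 − 162 = -642;  -1300 − 642 = -1942;  -3017 − 1942 = -4959
-162 − 24 = -186;  -642 − 186 = -828;  -1942 − 828 = -2770;  -4959 − 2770 = -7729
-186 − 24 = -210;  -828 − 210 = -1038;  -2770 − 1038 = -3808;  -7729 − 3808 = -11537
-210 − 24 = -234;  -1038 − 234 = -1272;  -3808 − 1272 = -5080;  -11537 − 5080 = -16617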